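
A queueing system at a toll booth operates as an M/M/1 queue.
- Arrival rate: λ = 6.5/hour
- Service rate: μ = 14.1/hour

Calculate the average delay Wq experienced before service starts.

First, compute utilization: ρ = λ/μ = 6.5/14.1 = 0.4610
For M/M/1: Wq = λ/(μ(μ-λ))
Wq = 6.5/(14.1 × (14.1-6.5))
Wq = 6.5/(14.1 × 7.60)
Wq = 0.06066 hours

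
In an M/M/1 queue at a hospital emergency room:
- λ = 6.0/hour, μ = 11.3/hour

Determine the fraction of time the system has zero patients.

ρ = λ/μ = 6.0/11.3 = 0.5310
P(0) = 1 - ρ = 1 - 0.5310 = 0.4690
The server is idle 46.90% of the time.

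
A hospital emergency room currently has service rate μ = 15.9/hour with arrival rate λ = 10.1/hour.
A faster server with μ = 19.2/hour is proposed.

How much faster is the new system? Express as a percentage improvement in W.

System 1: ρ₁ = 10.1/15.9 = 0.6352, W₁ = 1/(15.9-10.1) = 0.17241
System 2: ρ₂ = 10.1/19.2 = 0.5260, W₂ = 1/(19.2-10.1) = 0.10989
Improvement: (W₁-W₂)/W₁ = (0.17241-0.10989)/0.17241 = 36.26%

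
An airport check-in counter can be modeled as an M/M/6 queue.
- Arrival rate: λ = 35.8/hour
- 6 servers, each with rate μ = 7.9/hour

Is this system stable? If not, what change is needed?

Stability requires ρ = λ/(cμ) < 1
ρ = 35.8/(6 × 7.9) = 35.8/47.40 = 0.7553
Since 0.7553 < 1, the system is STABLE.
The servers are busy 75.53% of the time.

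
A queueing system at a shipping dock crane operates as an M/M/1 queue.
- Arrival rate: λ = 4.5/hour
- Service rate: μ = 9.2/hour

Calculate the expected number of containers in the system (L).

ρ = λ/μ = 4.5/9.2 = 0.4891
For M/M/1: L = λ/(μ-λ)
L = 4.5/(9.2-4.5) = 4.5/4.70
L = 0.9574 containers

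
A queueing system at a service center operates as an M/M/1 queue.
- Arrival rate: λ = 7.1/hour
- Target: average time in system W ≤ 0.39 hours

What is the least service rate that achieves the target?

For M/M/1: W = 1/(μ-λ)
Need W ≤ 0.39, so 1/(μ-λ) ≤ 0.39
μ - λ ≥ 1/0.39 = 2.5641
μ ≥ 7.1 + 2.5641 = 9.6641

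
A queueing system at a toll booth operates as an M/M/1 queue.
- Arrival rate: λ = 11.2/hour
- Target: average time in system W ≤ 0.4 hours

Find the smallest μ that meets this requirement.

For M/M/1: W = 1/(μ-λ)
Need W ≤ 0.4, so 1/(μ-λ) ≤ 0.4
μ - λ ≥ 1/0.4 = 2.5000
μ ≥ 11.2 + 2.5000 = 13.7000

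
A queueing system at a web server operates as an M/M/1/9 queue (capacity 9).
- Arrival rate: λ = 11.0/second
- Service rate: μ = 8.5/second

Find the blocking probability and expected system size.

ρ = λ/μ = 11.0/8.5 = 1.29412
P₀ = (1-ρ)/(1-ρ^(K+1)) = (1-1.29412)/(1-1.29412^10) = -0.2941/-12.1748 = 0.02416
P_K = P₀×ρ^K = 0.024158 × 1.29412^9 = 0.024158 × 10.1805 = 0.2459
Blocking probability P_9 = 0.2459 (24.59%)
L = ρ[1 - (K+1)ρ^K + Kρ^(K+1)] / [(1-ρ)(1-ρ^(K+1))]
L = 1.29412 × (1 - 10×10.1805 + 9×13.1748) / ((1 - 1.29412) × (1 - 13.1748)) = 6.4214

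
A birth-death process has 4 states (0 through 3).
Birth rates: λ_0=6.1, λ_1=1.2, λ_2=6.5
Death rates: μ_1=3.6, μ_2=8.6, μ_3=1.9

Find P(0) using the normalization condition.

Ratios P(n)/P(0) = (λ₀···λₙ₋₁)/(μ₁···μₙ):
P(1)/P(0) = (6.1)/(3.6) = 1.6944
P(2)/P(0) = (6.1×1.2)/(3.6×8.6) = 0.2364
P(3)/P(0) = (6.1×1.2×6.5)/(3.6×8.6×1.9) = 0.8089

Normalization: ∑ P(n) = 1
P(0) × (1.0000 + 1.6944 + 0.2364 + 0.8089) = 1
P(0) × 3.7397 = 1
P(0) = 1/3.7397 = 0.2674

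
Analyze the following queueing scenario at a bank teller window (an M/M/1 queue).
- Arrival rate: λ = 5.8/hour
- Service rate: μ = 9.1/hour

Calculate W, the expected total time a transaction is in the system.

First, compute utilization: ρ = λ/μ = 5.8/9.1 = 0.6374
For M/M/1: W = 1/(μ-λ)
W = 1/(9.1-5.8) = 1/3.30
W = 0.3030 hours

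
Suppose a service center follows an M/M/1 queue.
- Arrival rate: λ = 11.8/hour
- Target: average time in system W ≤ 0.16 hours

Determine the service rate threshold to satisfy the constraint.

For M/M/1: W = 1/(μ-λ)
Need W ≤ 0.16, so 1/(μ-λ) ≤ 0.16
μ - λ ≥ 1/0.16 = 6.2500
μ ≥ 11.8 + 6.2500 = 18.0500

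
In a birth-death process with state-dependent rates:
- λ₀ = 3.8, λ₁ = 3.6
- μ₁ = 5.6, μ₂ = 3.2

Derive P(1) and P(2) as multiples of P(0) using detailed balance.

Balance equations:
State 0: λ₀P₀ = μ₁P₁ → P₁ = (λ₀/μ₁)P₀ = (3.8/5.6)P₀ = 0.6786P₀
State 1: P₂ = (λ₀λ₁)/(μ₁μ₂)P₀ = (3.8×3.6)/(5.6×3.2)P₀ = 0.7634P₀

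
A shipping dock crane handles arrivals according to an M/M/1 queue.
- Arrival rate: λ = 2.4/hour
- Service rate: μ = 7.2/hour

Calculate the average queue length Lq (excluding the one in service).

ρ = λ/μ = 2.4/7.2 = 0.3333
For M/M/1: Lq = λ²/(μ(μ-λ))
Lq = 5.76/(7.2 × 4.80)
Lq = 0.1667 containers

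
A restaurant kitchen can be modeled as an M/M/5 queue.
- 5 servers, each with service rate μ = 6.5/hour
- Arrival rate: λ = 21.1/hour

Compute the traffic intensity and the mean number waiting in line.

Traffic intensity: ρ = λ/(cμ) = 21.1/(5×6.5) = 0.6492
Since ρ = 0.6492 < 1, system is stable.
Offered load a = λ/μ = cρ = 21.1/6.5 = 3.2462
P₀ = [ Σₙ₌₀^4 aⁿ/n! + a^5/(5!(1-ρ)) ]⁻¹
Σ = a^0/0! + a^1/1! + a^2/2! + a^3/3! + a^4/4! = 1.00000 + 3.24615 + 5.26876 + 5.70107 + 4.62663 = 19.8426
a^5/(5!(1-ρ)) = 360.4504/(120 × 0.35077) = 8.5633
P₀ = 1/(19.8426 + 8.5633) = 0.03520
Lq = P₀·a^5·ρ / (5!(1-ρ)²) = 0.035204 × 360.4504 × 0.64923 / (120 × 0.12304) = 0.5580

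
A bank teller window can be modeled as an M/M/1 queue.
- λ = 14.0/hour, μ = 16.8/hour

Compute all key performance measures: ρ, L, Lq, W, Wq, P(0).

Step 1: ρ = λ/μ = 14.0/16.8 = 0.8333
Step 2: L = λ/(μ-λ) = 14.0/2.80 = 5.0000
Step 3: Lq = λ²/(μ(μ-λ)) = 196.00/(16.8×2.80) = 4.1667
Step 4: W = 1/(μ-λ) = 1/2.80 = 0.35714
Step 5: Wq = λ/(μ(μ-λ)) = 14.0/(16.8×2.80) = 0.2976
Step 6: P(0) = 1-ρ = 0.1667
Verify: L = λW = 14.0×0.35714 = 5.0000 ✔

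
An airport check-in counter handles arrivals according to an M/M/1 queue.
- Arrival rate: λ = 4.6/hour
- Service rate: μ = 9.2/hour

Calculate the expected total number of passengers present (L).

ρ = λ/μ = 4.6/9.2 = 0.5000
For M/M/1: L = λ/(μ-λ)
L = 4.6/(9.2-4.6) = 4.6/4.60
L = 1.0000 passengers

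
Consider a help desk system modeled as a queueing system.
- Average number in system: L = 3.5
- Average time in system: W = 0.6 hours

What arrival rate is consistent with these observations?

Little's Law: L = λW, so λ = L/W
λ = 3.5/0.6 = 5.8333 tickets/hour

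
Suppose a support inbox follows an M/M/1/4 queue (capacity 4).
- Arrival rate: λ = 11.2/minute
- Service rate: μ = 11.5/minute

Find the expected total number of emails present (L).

ρ = λ/μ = 11.2/11.5 = 0.9739
P₀ = (1-ρ)/(1-ρ^(K+1)) = (1-0.9739)/(1-0.9739^5) = 0.02610/0.1239 = 0.2107
P_K = P₀×ρ^K = 0.21072 × 0.9739^4 = 0.21072 × 0.89962 = 0.1896
L = ρ[1 - (K+1)ρ^K + Kρ^(K+1)] / [(1-ρ)(1-ρ^(K+1))]
L = 0.9739 × (1 - 5×0.8996166 + 4×0.8761366) / ((1 - 0.9739) × (1 - 0.8761366)) = 1.9471 emails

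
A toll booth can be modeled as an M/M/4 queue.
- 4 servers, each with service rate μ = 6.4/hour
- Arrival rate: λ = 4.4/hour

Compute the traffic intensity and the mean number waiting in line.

Traffic intensity: ρ = λ/(cμ) = 4.4/(4×6.4) = 0.1719
Since ρ = 0.1719 < 1, system is stable.
Offered load a = λ/μ = cρ = 4.4/6.4 = 0.6875
P₀ = [ Σₙ₌₀^3 aⁿ/n! + a^4/(4!(1-ρ)) ]⁻¹
Σ = a^0/0! + a^1/1! + a^2/2! + a^3/3! = 1.0000 + 0.6875 + 0.2363 + 0.05416 = 1.9780
a^4/(4!(1-ρ)) = 0.2234/(24 × 0.8281) = 0.01124
P₀ = 1/(1.9780 + 0.01124) = 0.5027
Lq = P₀·a^4·ρ / (4!(1-ρ)²) = 0.5027 × 0.2234 × 0.1719 / (24 × 0.6858) = 0.001173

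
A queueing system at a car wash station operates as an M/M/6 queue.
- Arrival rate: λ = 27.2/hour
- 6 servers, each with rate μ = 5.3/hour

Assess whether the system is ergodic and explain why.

Stability requires ρ = λ/(cμ) < 1
ρ = 27.2/(6 × 5.3) = 27.2/31.80 = 0.8553
Since 0.8553 < 1, the system is STABLE.
The servers are busy 85.53% of the time.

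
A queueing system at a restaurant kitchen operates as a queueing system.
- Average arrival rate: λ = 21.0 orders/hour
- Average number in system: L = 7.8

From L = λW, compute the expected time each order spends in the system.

Little's Law: L = λW, so W = L/λ
W = 7.8/21.0 = 0.3714 hours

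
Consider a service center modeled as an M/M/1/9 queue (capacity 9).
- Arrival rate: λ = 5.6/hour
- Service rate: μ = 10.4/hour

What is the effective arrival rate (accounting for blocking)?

ρ = λ/μ = 5.6/10.4 = 0.53846
P₀ = (1-ρ)/(1-ρ^(K+1)) = (1-0.53846)/(1-0.53846^10) = 0.46154/0.99795 = 0.4625
P_K = P₀×ρ^K = 0.4625 × 0.53846^9 = 0.4625 × 0.003805 = 0.001760
λ_eff = λ(1-P_K) = 5.6 × (1 - 0.001760) = 5.6 × 0.99824 = 5.5901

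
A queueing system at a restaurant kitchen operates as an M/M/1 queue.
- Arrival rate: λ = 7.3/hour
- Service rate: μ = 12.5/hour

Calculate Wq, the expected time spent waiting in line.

First, compute utilization: ρ = λ/μ = 7.3/12.5 = 0.5840
For M/M/1: Wq = λ/(μ(μ-λ))
Wq = 7.3/(12.5 × (12.5-7.3))
Wq = 7.3/(12.5 × 5.20)
Wq = 0.1123 hours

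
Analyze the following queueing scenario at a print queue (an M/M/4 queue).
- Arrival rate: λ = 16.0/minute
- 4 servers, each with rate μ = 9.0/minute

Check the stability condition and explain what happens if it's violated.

Stability requires ρ = λ/(cμ) < 1
ρ = 16.0/(4 × 9.0) = 16.0/36.00 = 0.4444
Since 0.4444 < 1, the system is STABLE.
The servers are busy 44.44% of the time.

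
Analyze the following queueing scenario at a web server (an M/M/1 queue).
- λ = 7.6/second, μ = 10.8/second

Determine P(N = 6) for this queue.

ρ = λ/μ = 7.6/10.8 = 0.7037
P(n) = (1-ρ)ρⁿ
P(6) = (1-0.7037) × 0.7037^6
P(6) = 0.29630 × 0.12143
P(6) = 0.03598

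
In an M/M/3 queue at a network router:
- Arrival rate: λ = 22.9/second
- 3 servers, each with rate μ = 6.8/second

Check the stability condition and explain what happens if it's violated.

Stability requires ρ = λ/(cμ) < 1
ρ = 22.9/(3 × 6.8) = 22.9/20.40 = 1.1225
Since 1.1225 ≥ 1, the system is UNSTABLE.
Need c > λ/μ = 22.9/6.8 = 3.37.
Minimum servers needed: c = 4.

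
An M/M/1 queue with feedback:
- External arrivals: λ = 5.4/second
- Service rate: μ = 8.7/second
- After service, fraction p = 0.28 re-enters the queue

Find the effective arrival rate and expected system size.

Effective arrival rate: λ_eff = λ/(1-p) = 5.4/(1-0.28) = 5.4/0.72 = 7.5000
ρ = λ_eff/μ = 7.5000/8.7 = 0.862069
L = ρ/(1-ρ) = 0.862069/(1-0.862069) = 6.2500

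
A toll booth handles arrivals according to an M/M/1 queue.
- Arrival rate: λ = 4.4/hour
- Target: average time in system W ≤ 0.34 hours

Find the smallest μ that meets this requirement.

For M/M/1: W = 1/(μ-λ)
Need W ≤ 0.34, so 1/(μ-λ) ≤ 0.34
μ - λ ≥ 1/0.34 = 2.9412
μ ≥ 4.4 + 2.9412 = 7.3412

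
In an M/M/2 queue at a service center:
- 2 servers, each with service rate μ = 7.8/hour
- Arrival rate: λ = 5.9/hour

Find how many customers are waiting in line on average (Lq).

Traffic intensity: ρ = λ/(cμ) = 5.9/(2×7.8) = 0.3782
Since ρ = 0.3782 < 1, system is stable.
Offered load a = λ/μ = cρ = 5.9/7.8 = 0.7564
P₀ = [ Σₙ₌₀^1 aⁿ/n! + a^2/(2!(1-ρ)) ]⁻¹
Σ = a^0/0! + a^1/1! = 1.0000 + 0.7564 = 1.7564
a^2/(2!(1-ρ)) = 0.5722/(2 × 0.6218) = 0.4601
P₀ = 1/(1.7564 + 0.4601) = 0.4512
Lq = P₀·a^2·ρ / (2!(1-ρ)²) = 0.4512 × 0.5722 × 0.3782 / (2 × 0.3866) = 0.1263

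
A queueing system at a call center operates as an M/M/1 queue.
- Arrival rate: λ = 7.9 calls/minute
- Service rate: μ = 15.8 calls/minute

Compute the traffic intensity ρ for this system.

Server utilization: ρ = λ/μ
ρ = 7.9/15.8 = 0.5000
The server is busy 50.00% of the time.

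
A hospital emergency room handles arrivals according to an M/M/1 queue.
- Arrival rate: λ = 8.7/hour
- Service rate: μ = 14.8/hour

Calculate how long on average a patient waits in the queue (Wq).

First, compute utilization: ρ = λ/μ = 8.7/14.8 = 0.5878
For M/M/1: Wq = λ/(μ(μ-λ))
Wq = 8.7/(14.8 × (14.8-8.7))
Wq = 8.7/(14.8 × 6.10)
Wq = 0.09637 hours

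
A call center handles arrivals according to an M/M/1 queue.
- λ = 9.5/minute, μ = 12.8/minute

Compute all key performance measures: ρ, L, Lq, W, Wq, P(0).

Step 1: ρ = λ/μ = 9.5/12.8 = 0.7422
Step 2: L = λ/(μ-λ) = 9.5/3.30 = 2.8788
Step 3: Lq = λ²/(μ(μ-λ)) = 90.25/(12.8×3.30) = 2.1366
Step 4: W = 1/(μ-λ) = 1/3.30 = 0.30303
Step 5: Wq = λ/(μ(μ-λ)) = 9.5/(12.8×3.30) = 0.2249
Step 6: P(0) = 1-ρ = 0.2578
Verify: L = λW = 9.5×0.30303 = 2.8788 ✔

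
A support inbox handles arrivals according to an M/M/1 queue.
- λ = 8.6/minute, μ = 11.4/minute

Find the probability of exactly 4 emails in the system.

ρ = λ/μ = 8.6/11.4 = 0.7544
P(n) = (1-ρ)ρⁿ
P(4) = (1-0.7544) × 0.7544^4
P(4) = 0.2456 × 0.3239
P(4) = 0.07955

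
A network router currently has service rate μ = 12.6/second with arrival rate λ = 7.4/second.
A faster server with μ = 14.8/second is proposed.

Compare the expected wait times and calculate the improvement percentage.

System 1: ρ₁ = 7.4/12.6 = 0.5873, W₁ = 1/(12.6-7.4) = 0.19231
System 2: ρ₂ = 7.4/14.8 = 0.5000, W₂ = 1/(14.8-7.4) = 0.13514
Improvement: (W₁-W₂)/W₁ = (0.19231-0.13514)/0.19231 = 29.73%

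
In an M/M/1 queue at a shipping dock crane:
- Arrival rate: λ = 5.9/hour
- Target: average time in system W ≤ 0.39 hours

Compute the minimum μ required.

For M/M/1: W = 1/(μ-λ)
Need W ≤ 0.39, so 1/(μ-λ) ≤ 0.39
μ - λ ≥ 1/0.39 = 2.5641
μ ≥ 5.9 + 2.5641 = 8.4641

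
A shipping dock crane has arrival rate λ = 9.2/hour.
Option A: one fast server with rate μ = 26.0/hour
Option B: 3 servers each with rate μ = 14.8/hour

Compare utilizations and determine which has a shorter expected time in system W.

Option A: single server μ = 26.0 (M/M/1)
  ρ_A = 9.2/26.0 = 0.3538
  W_A = 1/(μ-λ) = 1/(26.0-9.2) = 1/16.80 = 0.05952

Option B: 3 servers μ = 14.8 (M/M/3)
  ρ_B = λ/(cμ) = 9.2/(3×14.8) = 0.2072
  Offered load a = λ/μ = cρ = 9.2/14.8 = 0.6216
  P₀ = [ Σₙ₌₀^2 aⁿ/n! + a^3/(3!(1-ρ)) ]⁻¹
  Σ = a^0/0! + a^1/1! + a^2/2! = 1.0000 + 0.6216 + 0.1932 = 1.8148
  a^3/(3!(1-ρ)) = 0.2402/(6 × 0.7928) = 0.05050
  P₀ = 1/(1.8148 + 0.05050) = 0.5361
  Lq = P₀·a^3·ρ / (3!(1-ρ)²) = 0.53610 × 0.24020 × 0.20721 / (6 × 0.62852) = 0.007076
  Wq_B = Lq/λ = 0.007076/9.2 = 0.0007691
  W_B = Wq_B + 1/μ = 0.0007691 + 0.06757 = 0.06834

Since W_A = 0.05952 < W_B = 0.06834, Option A (single fast server) has the shorter time in system.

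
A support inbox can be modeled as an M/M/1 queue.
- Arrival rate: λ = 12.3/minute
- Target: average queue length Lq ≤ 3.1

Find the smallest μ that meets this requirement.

For M/M/1: Lq = λ²/(μ(μ-λ))
Need Lq ≤ 3.1, i.e. μ(μ-λ) ≥ λ²/3.1
μ² - 12.3μ - 151.29/3.1 ≥ 0  →  μ² - 12.3μ - 48.80323 ≥ 0
Quadratic formula (positive root): μ = [λ + √(λ² + 4×48.80323)]/2
Discriminant: 151.29 + 4×48.80323 = 346.5029, √346.5029 = 18.6146
μ ≥ (12.3 + 18.6146)/2 = 15.4573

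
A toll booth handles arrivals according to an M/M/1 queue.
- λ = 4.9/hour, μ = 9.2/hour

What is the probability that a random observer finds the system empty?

ρ = λ/μ = 4.9/9.2 = 0.5326
P(0) = 1 - ρ = 1 - 0.5326 = 0.4674
The server is idle 46.74% of the time.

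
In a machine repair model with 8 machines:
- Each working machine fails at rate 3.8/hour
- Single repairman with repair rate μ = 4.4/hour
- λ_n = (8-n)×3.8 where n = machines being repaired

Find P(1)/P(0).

P(1)/P(0) = ∏_{i=0}^{1-1} λ_i/μ_{i+1}
= (8-0)×3.8/4.4
= 6.9091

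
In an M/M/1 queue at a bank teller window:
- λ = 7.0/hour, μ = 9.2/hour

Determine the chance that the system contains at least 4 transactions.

ρ = λ/μ = 7.0/9.2 = 0.7609
P(N ≥ n) = ρⁿ
P(N ≥ 4) = 0.7609^4
P(N ≥ 4) = 0.3352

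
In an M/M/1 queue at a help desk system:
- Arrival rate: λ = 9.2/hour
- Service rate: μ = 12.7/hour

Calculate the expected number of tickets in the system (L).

ρ = λ/μ = 9.2/12.7 = 0.7244
For M/M/1: L = λ/(μ-λ)
L = 9.2/(12.7-9.2) = 9.2/3.50
L = 2.6286 tickets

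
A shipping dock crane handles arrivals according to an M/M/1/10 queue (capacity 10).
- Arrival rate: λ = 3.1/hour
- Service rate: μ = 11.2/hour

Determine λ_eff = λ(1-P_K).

ρ = λ/μ = 3.1/11.2 = 0.2768
P₀ = (1-ρ)/(1-ρ^(K+1)) = (1-0.2768)/(1-0.2768^11) = 0.7232/1.0000 = 0.7232
P_K = P₀×ρ^K = 0.7232 × 0.2768^10 = 0.7232 × 0.000002640 = 0.000001909
λ_eff = λ(1-P_K) = 3.1 × (1 - 0.000001909) = 3.1 × 1.0000 = 3.1000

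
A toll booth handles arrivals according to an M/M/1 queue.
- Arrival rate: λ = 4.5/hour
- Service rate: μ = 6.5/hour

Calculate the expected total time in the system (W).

First, compute utilization: ρ = λ/μ = 4.5/6.5 = 0.6923
For M/M/1: W = 1/(μ-λ)
W = 1/(6.5-4.5) = 1/2.00
W = 0.5000 hours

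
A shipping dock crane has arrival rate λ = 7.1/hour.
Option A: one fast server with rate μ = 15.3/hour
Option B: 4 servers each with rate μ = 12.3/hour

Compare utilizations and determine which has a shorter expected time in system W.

Option A: single server μ = 15.3 (M/M/1)
  ρ_A = 7.1/15.3 = 0.4641
  W_A = 1/(μ-λ) = 1/(15.3-7.1) = 1/8.20 = 0.1220

Option B: 4 servers μ = 12.3 (M/M/4)
  ρ_B = λ/(cμ) = 7.1/(4×12.3) = 0.1443
  Offered load a = λ/μ = cρ = 7.1/12.3 = 0.5772
  P₀ = [ Σₙ₌₀^3 aⁿ/n! + a^4/(4!(1-ρ)) ]⁻¹
  Σ = a^0/0! + a^1/1! + a^2/2! + a^3/3! = 1.0000 + 0.5772 + 0.1666 + 0.03206 = 1.7759
  a^4/(4!(1-ρ)) = 0.11102/(24 × 0.85569) = 0.005406
  P₀ = 1/(1.7759 + 0.005406) = 0.5614
  Lq = P₀·a^4·ρ / (4!(1-ρ)²) = 0.56139 × 0.11102 × 0.14431 / (24 × 0.73221) = 0.0005118
  Wq_B = Lq/λ = 0.00051183/7.1 = 0.00007209
  W_B = Wq_B + 1/μ = 0.00007209 + 0.08130 = 0.08137

Since W_B = 0.08137 < W_A = 0.1220, Option B (multiple servers) has the shorter time in system.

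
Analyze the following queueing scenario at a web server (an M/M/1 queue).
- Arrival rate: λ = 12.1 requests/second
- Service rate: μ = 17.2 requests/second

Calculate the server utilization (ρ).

Server utilization: ρ = λ/μ
ρ = 12.1/17.2 = 0.7035
The server is busy 70.35% of the time.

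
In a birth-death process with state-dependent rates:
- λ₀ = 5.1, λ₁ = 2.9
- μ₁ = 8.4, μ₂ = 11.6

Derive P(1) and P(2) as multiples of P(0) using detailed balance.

Balance equations:
State 0: λ₀P₀ = μ₁P₁ → P₁ = (λ₀/μ₁)P₀ = (5.1/8.4)P₀ = 0.6071P₀
State 1: P₂ = (λ₀λ₁)/(μ₁μ₂)P₀ = (5.1×2.9)/(8.4×11.6)P₀ = 0.1518P₀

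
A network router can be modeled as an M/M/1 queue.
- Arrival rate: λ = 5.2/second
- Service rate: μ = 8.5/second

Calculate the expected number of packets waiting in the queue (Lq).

ρ = λ/μ = 5.2/8.5 = 0.6118
For M/M/1: Lq = λ²/(μ(μ-λ))
Lq = 27.04/(8.5 × 3.30)
Lq = 0.9640 packets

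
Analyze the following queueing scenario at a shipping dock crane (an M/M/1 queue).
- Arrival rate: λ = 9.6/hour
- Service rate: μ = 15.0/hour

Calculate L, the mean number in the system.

ρ = λ/μ = 9.6/15.0 = 0.6400
For M/M/1: L = λ/(μ-λ)
L = 9.6/(15.0-9.6) = 9.6/5.40
L = 1.7778 containers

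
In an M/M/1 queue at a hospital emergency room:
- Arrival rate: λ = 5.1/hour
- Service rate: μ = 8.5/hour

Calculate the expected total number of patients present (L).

ρ = λ/μ = 5.1/8.5 = 0.6000
For M/M/1: L = λ/(μ-λ)
L = 5.1/(8.5-5.1) = 5.1/3.40
L = 1.5000 patients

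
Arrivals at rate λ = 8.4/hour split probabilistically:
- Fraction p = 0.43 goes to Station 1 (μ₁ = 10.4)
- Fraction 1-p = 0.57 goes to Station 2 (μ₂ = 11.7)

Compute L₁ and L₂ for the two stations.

Effective rates: λ₁ = 8.4×0.43 = 3.612, λ₂ = 8.4×0.57 = 4.788
Station 1: ρ₁ = 3.612/10.4 = 0.3473, L₁ = ρ₁/(1-ρ₁) = 0.3473/(1-0.3473) = 0.5321
Station 2: ρ₂ = 4.788/11.7 = 0.40923, L₂ = ρ₂/(1-ρ₂) = 0.40923/(1-0.40923) = 0.6927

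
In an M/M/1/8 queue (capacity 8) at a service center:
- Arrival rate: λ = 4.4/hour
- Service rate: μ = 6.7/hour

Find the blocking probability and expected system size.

ρ = λ/μ = 4.4/6.7 = 0.65672
P₀ = (1-ρ)/(1-ρ^(K+1)) = (1-0.65672)/(1-0.65672^9) = 0.3433/0.9773 = 0.3513
P_K = P₀×ρ^K = 0.3513 × 0.65672^8 = 0.3513 × 0.03460 = 0.01215
Blocking probability P_8 = 0.01215 (1.22%)
L = ρ[1 - (K+1)ρ^K + Kρ^(K+1)] / [(1-ρ)(1-ρ^(K+1))]
L = 0.65672 × (1 - 9×0.03460 + 8×0.02272) / ((1 - 0.65672) × (1 - 0.02272)) = 1.7038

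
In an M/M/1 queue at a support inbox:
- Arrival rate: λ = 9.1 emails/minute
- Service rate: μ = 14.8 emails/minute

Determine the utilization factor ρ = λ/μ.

Server utilization: ρ = λ/μ
ρ = 9.1/14.8 = 0.6149
The server is busy 61.49% of the time.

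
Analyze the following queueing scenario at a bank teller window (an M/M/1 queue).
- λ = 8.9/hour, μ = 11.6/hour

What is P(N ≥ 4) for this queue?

ρ = λ/μ = 8.9/11.6 = 0.76724
P(N ≥ n) = ρⁿ
P(N ≥ 4) = 0.76724^4
P(N ≥ 4) = 0.3465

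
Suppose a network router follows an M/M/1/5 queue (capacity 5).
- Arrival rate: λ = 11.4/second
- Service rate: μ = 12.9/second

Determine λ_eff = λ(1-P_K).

ρ = λ/μ = 11.4/12.9 = 0.88372
P₀ = (1-ρ)/(1-ρ^(K+1)) = (1-0.88372)/(1-0.88372^6) = 0.11628/0.52369 = 0.2220
P_K = P₀×ρ^K = 0.2220 × 0.88372^5 = 0.2220 × 0.5390 = 0.1197
λ_eff = λ(1-P_K) = 11.4 × (1 - 0.119675) = 11.4 × 0.880325 = 10.0357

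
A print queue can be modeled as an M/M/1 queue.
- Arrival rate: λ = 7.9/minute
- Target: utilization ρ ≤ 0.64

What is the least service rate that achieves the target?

ρ = λ/μ, so μ = λ/ρ
μ ≥ 7.9/0.64 = 12.3438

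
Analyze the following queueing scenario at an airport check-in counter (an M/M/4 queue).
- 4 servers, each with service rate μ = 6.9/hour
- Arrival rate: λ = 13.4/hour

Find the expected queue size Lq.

Traffic intensity: ρ = λ/(cμ) = 13.4/(4×6.9) = 0.4855
Since ρ = 0.4855 < 1, system is stable.
Offered load a = λ/μ = cρ = 13.4/6.9 = 1.9420
P₀ = [ Σₙ₌₀^3 aⁿ/n! + a^4/(4!(1-ρ)) ]⁻¹
Σ = a^0/0! + a^1/1! + a^2/2! + a^3/3! = 1.00000 + 1.94203 + 1.88574 + 1.22072 = 6.0485
a^4/(4!(1-ρ)) = 14.2240/(24 × 0.5145) = 1.1519
P₀ = 1/(6.0485 + 1.1519) = 0.1389
Lq = P₀·a^4·ρ / (4!(1-ρ)²) = 0.1389 × 14.2240 × 0.4855 / (24 × 0.2647) = 0.1510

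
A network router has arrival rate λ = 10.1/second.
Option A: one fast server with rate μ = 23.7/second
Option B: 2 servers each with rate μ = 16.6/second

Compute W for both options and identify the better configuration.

Option A: single server μ = 23.7 (M/M/1)
  ρ_A = 10.1/23.7 = 0.4262
  W_A = 1/(μ-λ) = 1/(23.7-10.1) = 1/13.60 = 0.07353

Option B: 2 servers μ = 16.6 (M/M/2)
  ρ_B = λ/(cμ) = 10.1/(2×16.6) = 0.3042
  Offered load a = λ/μ = cρ = 10.1/16.6 = 0.6084
  P₀ = [ Σₙ₌₀^1 aⁿ/n! + a^2/(2!(1-ρ)) ]⁻¹
  Σ = a^0/0! + a^1/1! = 1.0000 + 0.6084 = 1.6084
  a^2/(2!(1-ρ)) = 0.3702/(2 × 0.6958) = 0.2660
  P₀ = 1/(1.6084 + 0.2660) = 0.5335
  Lq = P₀·a^2·ρ / (2!(1-ρ)²) = 0.5335 × 0.3702 × 0.3042 / (2 × 0.4841) = 0.06205
  Wq_B = Lq/λ = 0.06205/10.1 = 0.006144
  W_B = Wq_B + 1/μ = 0.006144 + 0.06024 = 0.06638

Since W_B = 0.06638 < W_A = 0.07353, Option B (multiple servers) has the shorter time in system.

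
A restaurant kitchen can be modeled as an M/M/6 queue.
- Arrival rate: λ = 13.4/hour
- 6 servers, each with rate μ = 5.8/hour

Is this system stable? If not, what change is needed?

Stability requires ρ = λ/(cμ) < 1
ρ = 13.4/(6 × 5.8) = 13.4/34.80 = 0.3851
Since 0.3851 < 1, the system is STABLE.
The servers are busy 38.51% of the time.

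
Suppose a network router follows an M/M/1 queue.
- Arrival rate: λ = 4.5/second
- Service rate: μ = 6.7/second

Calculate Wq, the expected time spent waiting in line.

First, compute utilization: ρ = λ/μ = 4.5/6.7 = 0.6716
For M/M/1: Wq = λ/(μ(μ-λ))
Wq = 4.5/(6.7 × (6.7-4.5))
Wq = 4.5/(6.7 × 2.20)
Wq = 0.3053 seconds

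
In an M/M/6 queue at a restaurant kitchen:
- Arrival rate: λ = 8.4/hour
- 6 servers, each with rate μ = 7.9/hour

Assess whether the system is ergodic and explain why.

Stability requires ρ = λ/(cμ) < 1
ρ = 8.4/(6 × 7.9) = 8.4/47.40 = 0.1772
Since 0.1772 < 1, the system is STABLE.
The servers are busy 17.72% of the time.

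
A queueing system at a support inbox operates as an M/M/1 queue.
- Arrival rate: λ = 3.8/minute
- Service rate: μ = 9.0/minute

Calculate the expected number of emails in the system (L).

ρ = λ/μ = 3.8/9.0 = 0.4222
For M/M/1: L = λ/(μ-λ)
L = 3.8/(9.0-3.8) = 3.8/5.20
L = 0.7308 emails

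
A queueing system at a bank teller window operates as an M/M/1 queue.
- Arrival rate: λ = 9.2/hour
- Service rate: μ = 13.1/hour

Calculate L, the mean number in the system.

ρ = λ/μ = 9.2/13.1 = 0.7023
For M/M/1: L = λ/(μ-λ)
L = 9.2/(13.1-9.2) = 9.2/3.90
L = 2.3590 transactions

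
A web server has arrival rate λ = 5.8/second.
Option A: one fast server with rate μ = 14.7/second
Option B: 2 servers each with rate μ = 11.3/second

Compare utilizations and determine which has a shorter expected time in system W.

Option A: single server μ = 14.7 (M/M/1)
  ρ_A = 5.8/14.7 = 0.3946
  W_A = 1/(μ-λ) = 1/(14.7-5.8) = 1/8.90 = 0.1124

Option B: 2 servers μ = 11.3 (M/M/2)
  ρ_B = λ/(cμ) = 5.8/(2×11.3) = 0.2566
  Offered load a = λ/μ = cρ = 5.8/11.3 = 0.5133
  P₀ = [ Σₙ₌₀^1 aⁿ/n! + a^2/(2!(1-ρ)) ]⁻¹
  Σ = a^0/0! + a^1/1! = 1.0000 + 0.5133 = 1.5133
  a^2/(2!(1-ρ)) = 0.2635/(2 × 0.7434) = 0.1772
  P₀ = 1/(1.5133 + 0.1772) = 0.5915
  Lq = P₀·a^2·ρ / (2!(1-ρ)²) = 0.5915 × 0.2635 × 0.2566 / (2 × 0.5526) = 0.03619
  Wq_B = Lq/λ = 0.03619/5.8 = 0.006240
  W_B = Wq_B + 1/μ = 0.006240 + 0.08850 = 0.09474

Since W_B = 0.09474 < W_A = 0.1124, Option B (multiple servers) has the shorter time in system.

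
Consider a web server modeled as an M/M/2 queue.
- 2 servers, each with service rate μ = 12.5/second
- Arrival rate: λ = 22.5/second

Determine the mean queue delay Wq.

Traffic intensity: ρ = λ/(cμ) = 22.5/(2×12.5) = 0.9000
Since ρ = 0.9000 < 1, system is stable.
Offered load a = λ/μ = cρ = 22.5/12.5 = 1.8000
P₀ = [ Σₙ₌₀^1 aⁿ/n! + a^2/(2!(1-ρ)) ]⁻¹
Σ = a^0/0! + a^1/1! = 1.0000 + 1.8000 = 2.8000
a^2/(2!(1-ρ)) = 3.2400/(2 × 0.1000) = 16.2000
P₀ = 1/(2.8000 + 16.2000) = 0.05263
Lq = P₀·a^2·ρ / (2!(1-ρ)²) = 0.052632 × 3.2400 × 0.90000 / (2 × 0.010000) = 7.6737
Wq = Lq/λ = 7.6737/22.5 = 0.3411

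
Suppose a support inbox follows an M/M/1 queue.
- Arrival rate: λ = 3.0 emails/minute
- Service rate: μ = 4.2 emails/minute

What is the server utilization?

Server utilization: ρ = λ/μ
ρ = 3.0/4.2 = 0.7143
The server is busy 71.43% of the time.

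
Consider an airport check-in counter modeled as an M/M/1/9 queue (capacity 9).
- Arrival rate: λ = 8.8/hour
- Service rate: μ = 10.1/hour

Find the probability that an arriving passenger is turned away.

ρ = λ/μ = 8.8/10.1 = 0.871287
P₀ = (1-ρ)/(1-ρ^(K+1)) = (1-0.871287)/(1-0.871287^10) = 0.1287/0.7479 = 0.1721
P_K = P₀×ρ^K = 0.17210 × 0.871287^9 = 0.17210 × 0.28937 = 0.04980
Blocking probability = 4.98%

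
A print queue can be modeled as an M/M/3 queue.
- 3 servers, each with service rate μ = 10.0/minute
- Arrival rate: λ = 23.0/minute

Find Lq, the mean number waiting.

Traffic intensity: ρ = λ/(cμ) = 23.0/(3×10.0) = 0.7667
Since ρ = 0.7667 < 1, system is stable.
Offered load a = λ/μ = cρ = 23.0/10.0 = 2.3000
P₀ = [ Σₙ₌₀^2 aⁿ/n! + a^3/(3!(1-ρ)) ]⁻¹
Σ = a^0/0! + a^1/1! + a^2/2! = 1.0000 + 2.3000 + 2.6450 = 5.9450
a^3/(3!(1-ρ)) = 12.1670/(6 × 0.233333) = 8.6907
P₀ = 1/(5.9450 + 8.6907) = 0.06833
Lq = P₀·a^3·ρ / (3!(1-ρ)²) = 0.068326 × 12.1670 × 0.76667 / (6 × 0.054444) = 1.9511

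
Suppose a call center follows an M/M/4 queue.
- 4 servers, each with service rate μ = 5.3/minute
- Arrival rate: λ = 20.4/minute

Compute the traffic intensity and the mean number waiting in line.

Traffic intensity: ρ = λ/(cμ) = 20.4/(4×5.3) = 0.9623
Since ρ = 0.9623 < 1, system is stable.
Offered load a = λ/μ = cρ = 20.4/5.3 = 3.8491
P₀ = [ Σₙ₌₀^3 aⁿ/n! + a^4/(4!(1-ρ)) ]⁻¹
Σ = a^0/0! + a^1/1! + a^2/2! + a^3/3! = 1.0000 + 3.8491 + 7.4076 + 9.5041 = 21.7608
a^4/(4!(1-ρ)) = 219.4912/(24 × 0.03773585) = 242.3549
P₀ = 1/(21.7608 + 242.3549) = 0.003786
Lq = P₀·a^4·ρ / (4!(1-ρ)²) = 0.003786219 × 219.4912 × 0.9622642 / (24 × 0.001423994) = 23.3990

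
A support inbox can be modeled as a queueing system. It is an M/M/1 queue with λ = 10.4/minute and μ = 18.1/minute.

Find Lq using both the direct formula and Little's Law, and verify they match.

Method 1 (direct): Lq = λ²/(μ(μ-λ)) = 108.16/(18.1 × 7.70) = 0.7761

Method 2 (Little's Law):
W = 1/(μ-λ) = 1/7.70 = 0.12987013
Wq = W - 1/μ = 0.12987013 - 0.055248619 = 0.074622
Lq = λWq = 10.4 × 0.074622 = 0.7761 ✔ (matches Method 1)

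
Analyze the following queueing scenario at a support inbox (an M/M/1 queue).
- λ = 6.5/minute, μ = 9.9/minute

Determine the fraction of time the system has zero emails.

ρ = λ/μ = 6.5/9.9 = 0.6566
P(0) = 1 - ρ = 1 - 0.6566 = 0.3434
The server is idle 34.34% of the time.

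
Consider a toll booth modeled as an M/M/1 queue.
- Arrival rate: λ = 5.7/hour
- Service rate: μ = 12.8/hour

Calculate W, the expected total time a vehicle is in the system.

First, compute utilization: ρ = λ/μ = 5.7/12.8 = 0.4453
For M/M/1: W = 1/(μ-λ)
W = 1/(12.8-5.7) = 1/7.10
W = 0.1408 hours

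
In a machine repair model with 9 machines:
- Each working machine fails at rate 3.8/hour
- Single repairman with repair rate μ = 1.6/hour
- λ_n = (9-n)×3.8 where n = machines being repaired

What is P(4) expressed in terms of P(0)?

P(4)/P(0) = ∏_{i=0}^{4-1} λ_i/μ_{i+1}
= (9-0)×3.8/1.6 × (9-1)×3.8/1.6 × (9-2)×3.8/1.6 × (9-3)×3.8/1.6
= 96213.5508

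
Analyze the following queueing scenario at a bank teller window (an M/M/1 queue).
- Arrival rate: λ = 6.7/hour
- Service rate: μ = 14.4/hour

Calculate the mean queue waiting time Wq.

First, compute utilization: ρ = λ/μ = 6.7/14.4 = 0.4653
For M/M/1: Wq = λ/(μ(μ-λ))
Wq = 6.7/(14.4 × (14.4-6.7))
Wq = 6.7/(14.4 × 7.70)
Wq = 0.06043 hours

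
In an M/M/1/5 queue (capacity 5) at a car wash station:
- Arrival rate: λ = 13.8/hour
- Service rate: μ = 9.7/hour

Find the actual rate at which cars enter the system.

ρ = λ/μ = 13.8/9.7 = 1.42268
P₀ = (1-ρ)/(1-ρ^(K+1)) = (1-1.42268)/(1-1.42268^6) = -0.4227/-7.2917 = 0.05797
P_K = P₀×ρ^K = 0.057967 × 1.42268^5 = 0.057967 × 5.8282 = 0.3378
λ_eff = λ(1-P_K) = 13.8 × (1 - 0.33785) = 13.8 × 0.66215 = 9.1377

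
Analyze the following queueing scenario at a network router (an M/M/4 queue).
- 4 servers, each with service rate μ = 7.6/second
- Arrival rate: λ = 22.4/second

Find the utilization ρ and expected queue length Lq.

Traffic intensity: ρ = λ/(cμ) = 22.4/(4×7.6) = 0.7368
Since ρ = 0.7368 < 1, system is stable.
Offered load a = λ/μ = cρ = 22.4/7.6 = 2.9474
P₀ = [ Σₙ₌₀^3 aⁿ/n! + a^4/(4!(1-ρ)) ]⁻¹
Σ = a^0/0! + a^1/1! + a^2/2! + a^3/3! = 1.00000 + 2.94737 + 4.34349 + 4.26729 = 12.5581
a^4/(4!(1-ρ)) = 75.4636/(24 × 0.263158) = 11.9484
P₀ = 1/(12.5581 + 11.9484) = 0.04081
Lq = P₀·a^4·ρ / (4!(1-ρ)²) = 0.040805 × 75.4636 × 0.73684 / (24 × 0.069252) = 1.3652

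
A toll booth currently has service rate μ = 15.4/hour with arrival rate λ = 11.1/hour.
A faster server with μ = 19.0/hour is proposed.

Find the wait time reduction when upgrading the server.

System 1: ρ₁ = 11.1/15.4 = 0.7208, W₁ = 1/(15.4-11.1) = 0.2326
System 2: ρ₂ = 11.1/19.0 = 0.5842, W₂ = 1/(19.0-11.1) = 0.1266
Improvement: (W₁-W₂)/W₁ = (0.2326-0.1266)/0.2326 = 45.57%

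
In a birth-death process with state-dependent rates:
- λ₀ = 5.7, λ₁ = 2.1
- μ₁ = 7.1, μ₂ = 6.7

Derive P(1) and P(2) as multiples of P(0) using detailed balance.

Balance equations:
State 0: λ₀P₀ = μ₁P₁ → P₁ = (λ₀/μ₁)P₀ = (5.7/7.1)P₀ = 0.8028P₀
State 1: P₂ = (λ₀λ₁)/(μ₁μ₂)P₀ = (5.7×2.1)/(7.1×6.7)P₀ = 0.2516P₀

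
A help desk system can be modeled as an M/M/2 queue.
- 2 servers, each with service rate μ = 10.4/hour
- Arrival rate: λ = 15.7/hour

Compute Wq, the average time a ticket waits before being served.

Traffic intensity: ρ = λ/(cμ) = 15.7/(2×10.4) = 0.7548
Since ρ = 0.7548 < 1, system is stable.
Offered load a = λ/μ = cρ = 15.7/10.4 = 1.5096
P₀ = [ Σₙ₌₀^1 aⁿ/n! + a^2/(2!(1-ρ)) ]⁻¹
Σ = a^0/0! + a^1/1! = 1.0000 + 1.5096 = 2.5096
a^2/(2!(1-ρ)) = 2.2789/(2 × 0.24519) = 4.6472
P₀ = 1/(2.5096 + 4.6472) = 0.1397
Lq = P₀·a^2·ρ / (2!(1-ρ)²) = 0.13973 × 2.2789 × 0.75481 / (2 × 0.060119) = 1.9990
Wq = Lq/λ = 1.9990/15.7 = 0.1273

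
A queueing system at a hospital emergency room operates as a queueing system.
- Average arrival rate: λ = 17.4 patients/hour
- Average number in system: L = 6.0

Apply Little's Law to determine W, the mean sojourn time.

Little's Law: L = λW, so W = L/λ
W = 6.0/17.4 = 0.3448 hours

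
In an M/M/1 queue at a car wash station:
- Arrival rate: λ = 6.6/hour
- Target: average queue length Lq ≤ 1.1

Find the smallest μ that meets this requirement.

For M/M/1: Lq = λ²/(μ(μ-λ))
Need Lq ≤ 1.1, i.e. μ(μ-λ) ≥ λ²/1.1
μ² - 6.6μ - 43.56/1.1 ≥ 0  →  μ² - 6.6μ - 39.6000 ≥ 0
Quadratic formula (positive root): μ = [λ + √(λ² + 4×39.6000)]/2
Discriminant: 43.56 + 4×39.6000 = 201.9600, √201.9600 = 14.2113
μ ≥ (6.6 + 14.2113)/2 = 10.4056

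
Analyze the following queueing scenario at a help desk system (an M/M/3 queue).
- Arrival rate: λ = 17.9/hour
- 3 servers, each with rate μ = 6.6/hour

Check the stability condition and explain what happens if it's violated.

Stability requires ρ = λ/(cμ) < 1
ρ = 17.9/(3 × 6.6) = 17.9/19.80 = 0.9040
Since 0.9040 < 1, the system is STABLE.
The servers are busy 90.40% of the time.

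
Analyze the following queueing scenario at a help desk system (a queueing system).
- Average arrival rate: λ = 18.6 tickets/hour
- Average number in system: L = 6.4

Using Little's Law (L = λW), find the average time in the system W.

Little's Law: L = λW, so W = L/λ
W = 6.4/18.6 = 0.3441 hours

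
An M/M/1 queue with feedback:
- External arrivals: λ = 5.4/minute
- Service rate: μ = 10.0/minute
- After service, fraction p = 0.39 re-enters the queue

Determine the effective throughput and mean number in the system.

Effective arrival rate: λ_eff = λ/(1-p) = 5.4/(1-0.39) = 5.4/0.61 = 8.85246
ρ = λ_eff/μ = 8.85246/10.0 = 0.885246
L = ρ/(1-ρ) = 0.885246/(1-0.885246) = 7.7143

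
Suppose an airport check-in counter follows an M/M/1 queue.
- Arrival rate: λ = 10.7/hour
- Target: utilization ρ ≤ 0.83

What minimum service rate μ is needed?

ρ = λ/μ, so μ = λ/ρ
μ ≥ 10.7/0.83 = 12.8916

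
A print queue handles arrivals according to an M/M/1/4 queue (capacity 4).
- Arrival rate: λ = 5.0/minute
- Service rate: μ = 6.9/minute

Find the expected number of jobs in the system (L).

ρ = λ/μ = 5.0/6.9 = 0.72464
P₀ = (1-ρ)/(1-ρ^(K+1)) = (1-0.72464)/(1-0.72464^5) = 0.27536/0.80019 = 0.3441
P_K = P₀×ρ^K = 0.34412 × 0.72464^4 = 0.34412 × 0.27573 = 0.09488
L = ρ[1 - (K+1)ρ^K + Kρ^(K+1)] / [(1-ρ)(1-ρ^(K+1))]
L = 0.72464 × (1 - 5×0.275733 + 4×0.199807) / ((1 - 0.72464) × (1 - 0.199807)) = 1.3831 jobs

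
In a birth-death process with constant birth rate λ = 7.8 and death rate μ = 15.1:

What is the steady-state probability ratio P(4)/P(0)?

For constant rates: P(n)/P(0) = (λ/μ)^n
P(4)/P(0) = (7.8/15.1)^4 = 0.51656^4 = 0.07120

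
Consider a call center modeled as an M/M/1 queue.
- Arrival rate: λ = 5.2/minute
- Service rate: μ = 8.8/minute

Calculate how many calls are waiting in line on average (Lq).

ρ = λ/μ = 5.2/8.8 = 0.5909
For M/M/1: Lq = λ²/(μ(μ-λ))
Lq = 27.04/(8.8 × 3.60)
Lq = 0.8535 calls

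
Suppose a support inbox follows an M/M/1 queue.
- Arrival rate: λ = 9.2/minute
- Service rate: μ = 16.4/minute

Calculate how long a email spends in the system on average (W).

First, compute utilization: ρ = λ/μ = 9.2/16.4 = 0.5610
For M/M/1: W = 1/(μ-λ)
W = 1/(16.4-9.2) = 1/7.20
W = 0.1389 minutes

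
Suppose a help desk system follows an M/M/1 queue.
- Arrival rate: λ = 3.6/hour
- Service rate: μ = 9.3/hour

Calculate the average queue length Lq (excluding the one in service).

ρ = λ/μ = 3.6/9.3 = 0.3871
For M/M/1: Lq = λ²/(μ(μ-λ))
Lq = 12.96/(9.3 × 5.70)
Lq = 0.2445 tickets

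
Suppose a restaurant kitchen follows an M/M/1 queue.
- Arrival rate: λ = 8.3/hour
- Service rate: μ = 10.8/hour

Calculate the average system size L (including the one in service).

ρ = λ/μ = 8.3/10.8 = 0.7685
For M/M/1: L = λ/(μ-λ)
L = 8.3/(10.8-8.3) = 8.3/2.50
L = 3.3200 orders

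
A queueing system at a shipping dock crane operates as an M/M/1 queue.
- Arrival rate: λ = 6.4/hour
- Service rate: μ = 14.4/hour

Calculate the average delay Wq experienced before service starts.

First, compute utilization: ρ = λ/μ = 6.4/14.4 = 0.4444
For M/M/1: Wq = λ/(μ(μ-λ))
Wq = 6.4/(14.4 × (14.4-6.4))
Wq = 6.4/(14.4 × 8.00)
Wq = 0.05556 hours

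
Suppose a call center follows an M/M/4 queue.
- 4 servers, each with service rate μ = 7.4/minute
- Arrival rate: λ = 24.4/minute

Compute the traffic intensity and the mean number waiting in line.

Traffic intensity: ρ = λ/(cμ) = 24.4/(4×7.4) = 0.8243
Since ρ = 0.8243 < 1, system is stable.
Offered load a = λ/μ = cρ = 24.4/7.4 = 3.2973
P₀ = [ Σₙ₌₀^3 aⁿ/n! + a^4/(4!(1-ρ)) ]⁻¹
Σ = a^0/0! + a^1/1! + a^2/2! + a^3/3! = 1.0000 + 3.2973 + 5.4361 + 5.9748 = 15.7082
a^4/(4!(1-ρ)) = 118.2041/(24 × 0.1756757) = 28.0356
P₀ = 1/(15.7082 + 28.0356) = 0.02286
Lq = P₀·a^4·ρ / (4!(1-ρ)²) = 0.0228604 × 118.2041 × 0.824324 / (24 × 0.0308619) = 3.0073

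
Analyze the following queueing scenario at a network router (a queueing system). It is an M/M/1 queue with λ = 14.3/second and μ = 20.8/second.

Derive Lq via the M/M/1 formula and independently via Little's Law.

Method 1 (direct): Lq = λ²/(μ(μ-λ)) = 204.49/(20.8 × 6.50) = 1.5125

Method 2 (Little's Law):
W = 1/(μ-λ) = 1/6.50 = 0.15385
Wq = W - 1/μ = 0.15385 - 0.048077 = 0.10577
Lq = λWq = 14.3 × 0.10577 = 1.5125 ✔ (matches Method 1)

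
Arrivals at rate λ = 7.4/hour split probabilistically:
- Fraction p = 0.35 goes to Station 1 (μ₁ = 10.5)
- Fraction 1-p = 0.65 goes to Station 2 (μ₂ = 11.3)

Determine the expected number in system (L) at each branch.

Effective rates: λ₁ = 7.4×0.35 = 2.59, λ₂ = 7.4×0.65 = 4.81
Station 1: ρ₁ = 2.59/10.5 = 0.24667, L₁ = ρ₁/(1-ρ₁) = 0.24667/(1-0.24667) = 0.3274
Station 2: ρ₂ = 4.81/11.3 = 0.42566, L₂ = ρ₂/(1-ρ₂) = 0.42566/(1-0.42566) = 0.7411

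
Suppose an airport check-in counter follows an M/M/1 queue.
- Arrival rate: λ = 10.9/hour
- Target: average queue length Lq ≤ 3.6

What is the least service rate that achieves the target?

For M/M/1: Lq = λ²/(μ(μ-λ))
Need Lq ≤ 3.6, i.e. μ(μ-λ) ≥ λ²/3.6
μ² - 10.9μ - 118.81/3.6 ≥ 0  →  μ² - 10.9μ - 33.00278 ≥ 0
Quadratic formula (positive root): μ = [λ + √(λ² + 4×33.00278)]/2
Discriminant: 118.81 + 4×33.00278 = 250.8211, √250.8211 = 15.8373
μ ≥ (10.9 + 15.8373)/2 = 13.3687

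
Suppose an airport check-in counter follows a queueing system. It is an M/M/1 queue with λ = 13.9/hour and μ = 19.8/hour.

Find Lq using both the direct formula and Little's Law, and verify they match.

Method 1 (direct): Lq = λ²/(μ(μ-λ)) = 193.21/(19.8 × 5.90) = 1.6539

Method 2 (Little's Law):
W = 1/(μ-λ) = 1/5.90 = 0.1694915
Wq = W - 1/μ = 0.1694915 - 0.05050505 = 0.118986
Lq = λWq = 13.9 × 0.118986 = 1.6539 ✔ (matches Method 1)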